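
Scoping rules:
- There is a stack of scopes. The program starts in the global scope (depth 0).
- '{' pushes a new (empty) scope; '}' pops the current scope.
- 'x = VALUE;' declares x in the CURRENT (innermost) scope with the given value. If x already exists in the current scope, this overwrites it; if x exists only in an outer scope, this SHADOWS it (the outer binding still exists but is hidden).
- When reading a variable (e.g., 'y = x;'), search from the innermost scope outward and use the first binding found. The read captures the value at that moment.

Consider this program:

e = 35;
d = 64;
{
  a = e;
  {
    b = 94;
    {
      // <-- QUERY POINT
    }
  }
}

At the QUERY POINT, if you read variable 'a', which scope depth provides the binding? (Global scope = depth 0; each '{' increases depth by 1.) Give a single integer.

Answer: 1

Derivation:
Step 1: declare e=35 at depth 0
Step 2: declare d=64 at depth 0
Step 3: enter scope (depth=1)
Step 4: declare a=(read e)=35 at depth 1
Step 5: enter scope (depth=2)
Step 6: declare b=94 at depth 2
Step 7: enter scope (depth=3)
Visible at query point: a=35 b=94 d=64 e=35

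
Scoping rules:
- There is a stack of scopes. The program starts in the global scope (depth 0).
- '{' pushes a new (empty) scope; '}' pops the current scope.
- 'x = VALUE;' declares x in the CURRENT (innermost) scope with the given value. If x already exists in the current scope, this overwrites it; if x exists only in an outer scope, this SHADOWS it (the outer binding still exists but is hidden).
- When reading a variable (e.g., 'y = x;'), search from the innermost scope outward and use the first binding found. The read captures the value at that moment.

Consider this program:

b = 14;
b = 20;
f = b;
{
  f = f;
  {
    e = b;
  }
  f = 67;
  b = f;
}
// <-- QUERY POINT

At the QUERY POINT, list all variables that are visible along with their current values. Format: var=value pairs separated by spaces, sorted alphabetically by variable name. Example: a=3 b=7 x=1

Step 1: declare b=14 at depth 0
Step 2: declare b=20 at depth 0
Step 3: declare f=(read b)=20 at depth 0
Step 4: enter scope (depth=1)
Step 5: declare f=(read f)=20 at depth 1
Step 6: enter scope (depth=2)
Step 7: declare e=(read b)=20 at depth 2
Step 8: exit scope (depth=1)
Step 9: declare f=67 at depth 1
Step 10: declare b=(read f)=67 at depth 1
Step 11: exit scope (depth=0)
Visible at query point: b=20 f=20

Answer: b=20 f=20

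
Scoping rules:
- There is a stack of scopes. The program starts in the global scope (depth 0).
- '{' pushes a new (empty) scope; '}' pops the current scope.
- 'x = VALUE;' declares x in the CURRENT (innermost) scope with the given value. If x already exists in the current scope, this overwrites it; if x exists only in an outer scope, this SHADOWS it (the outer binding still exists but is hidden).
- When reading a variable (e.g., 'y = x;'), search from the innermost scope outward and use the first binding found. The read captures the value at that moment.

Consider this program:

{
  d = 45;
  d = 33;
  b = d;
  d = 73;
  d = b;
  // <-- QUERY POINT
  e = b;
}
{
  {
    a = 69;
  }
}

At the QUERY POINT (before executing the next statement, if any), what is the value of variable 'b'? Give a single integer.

Step 1: enter scope (depth=1)
Step 2: declare d=45 at depth 1
Step 3: declare d=33 at depth 1
Step 4: declare b=(read d)=33 at depth 1
Step 5: declare d=73 at depth 1
Step 6: declare d=(read b)=33 at depth 1
Visible at query point: b=33 d=33

Answer: 33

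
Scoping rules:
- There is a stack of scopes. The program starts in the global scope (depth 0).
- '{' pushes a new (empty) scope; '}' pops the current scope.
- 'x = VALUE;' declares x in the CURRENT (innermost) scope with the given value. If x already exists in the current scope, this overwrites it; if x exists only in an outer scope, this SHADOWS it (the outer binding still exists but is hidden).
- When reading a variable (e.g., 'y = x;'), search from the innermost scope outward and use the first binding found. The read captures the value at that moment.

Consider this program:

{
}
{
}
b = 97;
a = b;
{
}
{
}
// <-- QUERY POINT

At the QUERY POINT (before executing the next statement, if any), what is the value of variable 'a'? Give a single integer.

Step 1: enter scope (depth=1)
Step 2: exit scope (depth=0)
Step 3: enter scope (depth=1)
Step 4: exit scope (depth=0)
Step 5: declare b=97 at depth 0
Step 6: declare a=(read b)=97 at depth 0
Step 7: enter scope (depth=1)
Step 8: exit scope (depth=0)
Step 9: enter scope (depth=1)
Step 10: exit scope (depth=0)
Visible at query point: a=97 b=97

Answer: 97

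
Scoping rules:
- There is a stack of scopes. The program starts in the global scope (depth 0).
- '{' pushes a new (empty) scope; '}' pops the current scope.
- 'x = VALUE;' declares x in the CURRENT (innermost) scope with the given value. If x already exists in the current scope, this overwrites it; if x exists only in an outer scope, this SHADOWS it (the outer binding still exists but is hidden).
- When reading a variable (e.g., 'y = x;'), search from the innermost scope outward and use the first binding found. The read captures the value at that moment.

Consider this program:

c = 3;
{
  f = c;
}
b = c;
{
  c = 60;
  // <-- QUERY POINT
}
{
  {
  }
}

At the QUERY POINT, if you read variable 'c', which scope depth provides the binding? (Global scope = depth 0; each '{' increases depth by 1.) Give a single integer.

Answer: 1

Derivation:
Step 1: declare c=3 at depth 0
Step 2: enter scope (depth=1)
Step 3: declare f=(read c)=3 at depth 1
Step 4: exit scope (depth=0)
Step 5: declare b=(read c)=3 at depth 0
Step 6: enter scope (depth=1)
Step 7: declare c=60 at depth 1
Visible at query point: b=3 c=60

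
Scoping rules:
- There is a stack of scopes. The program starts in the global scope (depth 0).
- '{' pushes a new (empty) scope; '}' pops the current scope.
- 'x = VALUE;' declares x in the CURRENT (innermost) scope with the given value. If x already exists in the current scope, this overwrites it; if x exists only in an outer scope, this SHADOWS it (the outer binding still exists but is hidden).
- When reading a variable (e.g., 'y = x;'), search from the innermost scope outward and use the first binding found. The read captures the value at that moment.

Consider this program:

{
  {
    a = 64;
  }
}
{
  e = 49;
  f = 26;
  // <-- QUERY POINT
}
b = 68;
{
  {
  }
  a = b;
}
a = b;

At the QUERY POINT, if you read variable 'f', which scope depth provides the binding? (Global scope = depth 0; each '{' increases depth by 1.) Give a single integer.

Step 1: enter scope (depth=1)
Step 2: enter scope (depth=2)
Step 3: declare a=64 at depth 2
Step 4: exit scope (depth=1)
Step 5: exit scope (depth=0)
Step 6: enter scope (depth=1)
Step 7: declare e=49 at depth 1
Step 8: declare f=26 at depth 1
Visible at query point: e=49 f=26

Answer: 1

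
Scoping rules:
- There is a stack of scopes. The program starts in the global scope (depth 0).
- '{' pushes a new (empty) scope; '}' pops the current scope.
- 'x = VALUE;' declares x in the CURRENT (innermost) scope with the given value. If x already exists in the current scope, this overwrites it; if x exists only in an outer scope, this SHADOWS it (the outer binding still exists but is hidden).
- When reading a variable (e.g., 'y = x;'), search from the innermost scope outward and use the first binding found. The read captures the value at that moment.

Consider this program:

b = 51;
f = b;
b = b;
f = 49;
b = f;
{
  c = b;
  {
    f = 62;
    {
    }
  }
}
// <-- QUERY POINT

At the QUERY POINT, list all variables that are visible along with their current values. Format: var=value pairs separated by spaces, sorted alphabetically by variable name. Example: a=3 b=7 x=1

Step 1: declare b=51 at depth 0
Step 2: declare f=(read b)=51 at depth 0
Step 3: declare b=(read b)=51 at depth 0
Step 4: declare f=49 at depth 0
Step 5: declare b=(read f)=49 at depth 0
Step 6: enter scope (depth=1)
Step 7: declare c=(read b)=49 at depth 1
Step 8: enter scope (depth=2)
Step 9: declare f=62 at depth 2
Step 10: enter scope (depth=3)
Step 11: exit scope (depth=2)
Step 12: exit scope (depth=1)
Step 13: exit scope (depth=0)
Visible at query point: b=49 f=49

Answer: b=49 f=49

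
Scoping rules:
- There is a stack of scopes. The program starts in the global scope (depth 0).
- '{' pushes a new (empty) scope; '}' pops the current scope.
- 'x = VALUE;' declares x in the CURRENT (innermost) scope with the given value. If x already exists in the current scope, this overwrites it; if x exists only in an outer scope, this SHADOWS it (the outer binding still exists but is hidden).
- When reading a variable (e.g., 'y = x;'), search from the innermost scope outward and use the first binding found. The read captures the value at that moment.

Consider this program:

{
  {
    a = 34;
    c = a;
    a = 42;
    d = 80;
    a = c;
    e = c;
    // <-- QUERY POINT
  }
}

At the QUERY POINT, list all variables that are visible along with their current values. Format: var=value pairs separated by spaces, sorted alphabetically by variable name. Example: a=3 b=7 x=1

Answer: a=34 c=34 d=80 e=34

Derivation:
Step 1: enter scope (depth=1)
Step 2: enter scope (depth=2)
Step 3: declare a=34 at depth 2
Step 4: declare c=(read a)=34 at depth 2
Step 5: declare a=42 at depth 2
Step 6: declare d=80 at depth 2
Step 7: declare a=(read c)=34 at depth 2
Step 8: declare e=(read c)=34 at depth 2
Visible at query point: a=34 c=34 d=80 e=34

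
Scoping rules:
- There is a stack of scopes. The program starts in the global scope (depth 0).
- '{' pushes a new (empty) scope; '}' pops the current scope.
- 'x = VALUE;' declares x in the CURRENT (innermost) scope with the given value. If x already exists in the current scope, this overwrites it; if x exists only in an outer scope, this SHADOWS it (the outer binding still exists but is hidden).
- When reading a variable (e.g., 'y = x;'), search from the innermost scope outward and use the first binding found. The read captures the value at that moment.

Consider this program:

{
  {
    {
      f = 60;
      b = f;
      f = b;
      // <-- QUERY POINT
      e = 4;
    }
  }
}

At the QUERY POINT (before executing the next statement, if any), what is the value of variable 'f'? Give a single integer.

Step 1: enter scope (depth=1)
Step 2: enter scope (depth=2)
Step 3: enter scope (depth=3)
Step 4: declare f=60 at depth 3
Step 5: declare b=(read f)=60 at depth 3
Step 6: declare f=(read b)=60 at depth 3
Visible at query point: b=60 f=60

Answer: 60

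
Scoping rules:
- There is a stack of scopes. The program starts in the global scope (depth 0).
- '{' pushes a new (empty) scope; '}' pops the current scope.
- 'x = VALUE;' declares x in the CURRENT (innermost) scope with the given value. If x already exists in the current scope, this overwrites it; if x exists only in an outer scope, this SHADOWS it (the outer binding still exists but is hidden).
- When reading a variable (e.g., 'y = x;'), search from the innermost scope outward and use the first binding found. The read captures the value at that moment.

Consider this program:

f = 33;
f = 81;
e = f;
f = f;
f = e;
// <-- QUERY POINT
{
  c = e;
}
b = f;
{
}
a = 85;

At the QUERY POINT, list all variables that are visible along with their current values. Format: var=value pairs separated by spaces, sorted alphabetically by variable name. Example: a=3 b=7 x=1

Step 1: declare f=33 at depth 0
Step 2: declare f=81 at depth 0
Step 3: declare e=(read f)=81 at depth 0
Step 4: declare f=(read f)=81 at depth 0
Step 5: declare f=(read e)=81 at depth 0
Visible at query point: e=81 f=81

Answer: e=81 f=81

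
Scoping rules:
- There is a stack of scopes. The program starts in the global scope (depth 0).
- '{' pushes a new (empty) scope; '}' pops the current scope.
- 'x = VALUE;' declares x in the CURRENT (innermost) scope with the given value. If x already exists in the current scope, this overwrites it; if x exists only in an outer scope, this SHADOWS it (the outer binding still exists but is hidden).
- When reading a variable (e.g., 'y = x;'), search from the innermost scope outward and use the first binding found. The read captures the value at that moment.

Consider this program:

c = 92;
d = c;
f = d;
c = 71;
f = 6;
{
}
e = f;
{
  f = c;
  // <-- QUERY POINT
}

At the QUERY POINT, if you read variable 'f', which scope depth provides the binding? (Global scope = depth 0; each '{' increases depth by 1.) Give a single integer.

Step 1: declare c=92 at depth 0
Step 2: declare d=(read c)=92 at depth 0
Step 3: declare f=(read d)=92 at depth 0
Step 4: declare c=71 at depth 0
Step 5: declare f=6 at depth 0
Step 6: enter scope (depth=1)
Step 7: exit scope (depth=0)
Step 8: declare e=(read f)=6 at depth 0
Step 9: enter scope (depth=1)
Step 10: declare f=(read c)=71 at depth 1
Visible at query point: c=71 d=92 e=6 f=71

Answer: 1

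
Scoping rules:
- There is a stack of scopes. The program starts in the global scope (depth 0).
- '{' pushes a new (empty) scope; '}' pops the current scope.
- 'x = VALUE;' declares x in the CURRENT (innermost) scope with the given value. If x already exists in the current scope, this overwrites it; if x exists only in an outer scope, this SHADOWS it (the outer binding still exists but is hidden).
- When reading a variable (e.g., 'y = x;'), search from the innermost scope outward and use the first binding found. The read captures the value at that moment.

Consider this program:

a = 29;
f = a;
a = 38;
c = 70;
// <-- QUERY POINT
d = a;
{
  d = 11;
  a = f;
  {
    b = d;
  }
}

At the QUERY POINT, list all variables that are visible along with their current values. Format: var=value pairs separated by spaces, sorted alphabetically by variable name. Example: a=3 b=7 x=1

Answer: a=38 c=70 f=29

Derivation:
Step 1: declare a=29 at depth 0
Step 2: declare f=(read a)=29 at depth 0
Step 3: declare a=38 at depth 0
Step 4: declare c=70 at depth 0
Visible at query point: a=38 c=70 f=29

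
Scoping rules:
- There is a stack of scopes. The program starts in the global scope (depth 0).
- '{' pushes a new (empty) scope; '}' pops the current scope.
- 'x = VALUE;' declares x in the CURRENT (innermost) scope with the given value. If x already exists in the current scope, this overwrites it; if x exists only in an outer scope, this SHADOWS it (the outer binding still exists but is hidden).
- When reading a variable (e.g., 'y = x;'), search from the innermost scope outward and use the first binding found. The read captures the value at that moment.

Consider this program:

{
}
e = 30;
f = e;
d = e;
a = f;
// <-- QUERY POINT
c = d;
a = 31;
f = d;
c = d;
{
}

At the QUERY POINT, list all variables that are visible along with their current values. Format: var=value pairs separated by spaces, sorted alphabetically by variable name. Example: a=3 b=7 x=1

Answer: a=30 d=30 e=30 f=30

Derivation:
Step 1: enter scope (depth=1)
Step 2: exit scope (depth=0)
Step 3: declare e=30 at depth 0
Step 4: declare f=(read e)=30 at depth 0
Step 5: declare d=(read e)=30 at depth 0
Step 6: declare a=(read f)=30 at depth 0
Visible at query point: a=30 d=30 e=30 f=30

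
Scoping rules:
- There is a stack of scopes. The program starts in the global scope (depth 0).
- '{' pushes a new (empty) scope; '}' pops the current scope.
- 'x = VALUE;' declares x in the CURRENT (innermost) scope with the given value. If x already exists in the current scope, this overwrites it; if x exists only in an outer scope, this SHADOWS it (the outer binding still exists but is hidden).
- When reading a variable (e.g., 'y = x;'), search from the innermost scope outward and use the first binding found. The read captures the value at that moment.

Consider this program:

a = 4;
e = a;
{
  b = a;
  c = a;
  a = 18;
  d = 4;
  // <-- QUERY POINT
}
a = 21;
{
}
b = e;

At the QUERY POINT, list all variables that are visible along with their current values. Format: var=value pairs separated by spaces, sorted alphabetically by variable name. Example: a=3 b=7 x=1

Answer: a=18 b=4 c=4 d=4 e=4

Derivation:
Step 1: declare a=4 at depth 0
Step 2: declare e=(read a)=4 at depth 0
Step 3: enter scope (depth=1)
Step 4: declare b=(read a)=4 at depth 1
Step 5: declare c=(read a)=4 at depth 1
Step 6: declare a=18 at depth 1
Step 7: declare d=4 at depth 1
Visible at query point: a=18 b=4 c=4 d=4 e=4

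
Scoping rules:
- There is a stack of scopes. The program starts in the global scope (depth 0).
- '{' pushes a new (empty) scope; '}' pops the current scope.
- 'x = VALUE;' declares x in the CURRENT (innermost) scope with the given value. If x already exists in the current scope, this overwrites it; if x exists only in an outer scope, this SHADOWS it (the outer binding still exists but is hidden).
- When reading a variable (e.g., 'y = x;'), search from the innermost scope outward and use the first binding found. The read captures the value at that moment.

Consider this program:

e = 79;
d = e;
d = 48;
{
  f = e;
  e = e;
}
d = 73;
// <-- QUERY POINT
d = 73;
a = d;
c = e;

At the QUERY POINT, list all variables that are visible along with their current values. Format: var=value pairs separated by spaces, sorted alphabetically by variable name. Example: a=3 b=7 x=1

Answer: d=73 e=79

Derivation:
Step 1: declare e=79 at depth 0
Step 2: declare d=(read e)=79 at depth 0
Step 3: declare d=48 at depth 0
Step 4: enter scope (depth=1)
Step 5: declare f=(read e)=79 at depth 1
Step 6: declare e=(read e)=79 at depth 1
Step 7: exit scope (depth=0)
Step 8: declare d=73 at depth 0
Visible at query point: d=73 e=79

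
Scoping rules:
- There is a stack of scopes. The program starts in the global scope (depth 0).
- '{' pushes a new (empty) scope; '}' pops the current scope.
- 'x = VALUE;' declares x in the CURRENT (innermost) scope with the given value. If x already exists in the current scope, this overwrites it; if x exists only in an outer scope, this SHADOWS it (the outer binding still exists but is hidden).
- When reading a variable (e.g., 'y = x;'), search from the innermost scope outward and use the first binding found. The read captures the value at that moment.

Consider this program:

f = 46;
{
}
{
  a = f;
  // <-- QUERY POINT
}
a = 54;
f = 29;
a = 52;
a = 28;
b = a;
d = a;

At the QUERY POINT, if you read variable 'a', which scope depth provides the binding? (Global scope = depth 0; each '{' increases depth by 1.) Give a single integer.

Step 1: declare f=46 at depth 0
Step 2: enter scope (depth=1)
Step 3: exit scope (depth=0)
Step 4: enter scope (depth=1)
Step 5: declare a=(read f)=46 at depth 1
Visible at query point: a=46 f=46

Answer: 1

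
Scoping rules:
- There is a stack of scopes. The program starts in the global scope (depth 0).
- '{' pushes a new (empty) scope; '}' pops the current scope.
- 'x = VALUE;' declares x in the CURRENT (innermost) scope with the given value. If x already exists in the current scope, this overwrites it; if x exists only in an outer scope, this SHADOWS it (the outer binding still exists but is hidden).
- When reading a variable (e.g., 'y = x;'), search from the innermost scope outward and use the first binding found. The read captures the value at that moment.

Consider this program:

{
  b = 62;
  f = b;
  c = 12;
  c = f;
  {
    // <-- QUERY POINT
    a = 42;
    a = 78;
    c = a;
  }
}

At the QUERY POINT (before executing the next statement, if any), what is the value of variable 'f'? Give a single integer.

Step 1: enter scope (depth=1)
Step 2: declare b=62 at depth 1
Step 3: declare f=(read b)=62 at depth 1
Step 4: declare c=12 at depth 1
Step 5: declare c=(read f)=62 at depth 1
Step 6: enter scope (depth=2)
Visible at query point: b=62 c=62 f=62

Answer: 62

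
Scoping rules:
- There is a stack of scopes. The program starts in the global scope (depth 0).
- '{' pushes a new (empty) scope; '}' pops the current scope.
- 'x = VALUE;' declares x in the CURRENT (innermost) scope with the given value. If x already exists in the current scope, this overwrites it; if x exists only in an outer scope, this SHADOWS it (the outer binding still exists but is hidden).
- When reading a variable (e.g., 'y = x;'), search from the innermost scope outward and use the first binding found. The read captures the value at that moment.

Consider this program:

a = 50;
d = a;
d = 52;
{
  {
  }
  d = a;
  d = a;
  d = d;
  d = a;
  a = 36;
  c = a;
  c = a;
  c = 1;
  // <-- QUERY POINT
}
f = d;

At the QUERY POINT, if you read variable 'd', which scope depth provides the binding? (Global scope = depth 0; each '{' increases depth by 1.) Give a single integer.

Step 1: declare a=50 at depth 0
Step 2: declare d=(read a)=50 at depth 0
Step 3: declare d=52 at depth 0
Step 4: enter scope (depth=1)
Step 5: enter scope (depth=2)
Step 6: exit scope (depth=1)
Step 7: declare d=(read a)=50 at depth 1
Step 8: declare d=(read a)=50 at depth 1
Step 9: declare d=(read d)=50 at depth 1
Step 10: declare d=(read a)=50 at depth 1
Step 11: declare a=36 at depth 1
Step 12: declare c=(read a)=36 at depth 1
Step 13: declare c=(read a)=36 at depth 1
Step 14: declare c=1 at depth 1
Visible at query point: a=36 c=1 d=50

Answer: 1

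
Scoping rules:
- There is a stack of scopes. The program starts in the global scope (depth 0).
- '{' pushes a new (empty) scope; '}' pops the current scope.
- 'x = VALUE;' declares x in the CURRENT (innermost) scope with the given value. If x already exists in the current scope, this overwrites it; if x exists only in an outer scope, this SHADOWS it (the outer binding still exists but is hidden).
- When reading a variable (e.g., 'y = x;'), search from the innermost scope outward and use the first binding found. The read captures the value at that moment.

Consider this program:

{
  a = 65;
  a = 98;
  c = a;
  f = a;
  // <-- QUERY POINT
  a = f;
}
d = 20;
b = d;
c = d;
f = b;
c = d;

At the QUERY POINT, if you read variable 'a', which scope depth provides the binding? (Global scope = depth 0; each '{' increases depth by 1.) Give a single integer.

Answer: 1

Derivation:
Step 1: enter scope (depth=1)
Step 2: declare a=65 at depth 1
Step 3: declare a=98 at depth 1
Step 4: declare c=(read a)=98 at depth 1
Step 5: declare f=(read a)=98 at depth 1
Visible at query point: a=98 c=98 f=98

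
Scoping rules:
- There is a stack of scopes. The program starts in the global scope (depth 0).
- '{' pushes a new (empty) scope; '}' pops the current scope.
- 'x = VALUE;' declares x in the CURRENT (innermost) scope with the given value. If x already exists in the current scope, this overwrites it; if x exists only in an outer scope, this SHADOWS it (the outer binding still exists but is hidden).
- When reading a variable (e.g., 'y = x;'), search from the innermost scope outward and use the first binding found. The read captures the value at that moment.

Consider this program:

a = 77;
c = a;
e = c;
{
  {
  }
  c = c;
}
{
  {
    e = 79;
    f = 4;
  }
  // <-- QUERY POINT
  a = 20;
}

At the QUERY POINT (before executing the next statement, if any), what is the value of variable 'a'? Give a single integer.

Answer: 77

Derivation:
Step 1: declare a=77 at depth 0
Step 2: declare c=(read a)=77 at depth 0
Step 3: declare e=(read c)=77 at depth 0
Step 4: enter scope (depth=1)
Step 5: enter scope (depth=2)
Step 6: exit scope (depth=1)
Step 7: declare c=(read c)=77 at depth 1
Step 8: exit scope (depth=0)
Step 9: enter scope (depth=1)
Step 10: enter scope (depth=2)
Step 11: declare e=79 at depth 2
Step 12: declare f=4 at depth 2
Step 13: exit scope (depth=1)
Visible at query point: a=77 c=77 e=77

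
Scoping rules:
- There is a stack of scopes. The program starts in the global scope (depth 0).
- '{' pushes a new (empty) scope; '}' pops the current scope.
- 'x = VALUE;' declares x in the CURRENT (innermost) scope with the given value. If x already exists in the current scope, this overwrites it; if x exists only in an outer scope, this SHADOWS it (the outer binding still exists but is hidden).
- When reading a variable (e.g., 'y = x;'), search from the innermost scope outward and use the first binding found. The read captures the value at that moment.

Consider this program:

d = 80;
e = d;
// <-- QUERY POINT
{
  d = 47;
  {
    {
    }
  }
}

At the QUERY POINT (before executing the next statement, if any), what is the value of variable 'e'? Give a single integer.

Answer: 80

Derivation:
Step 1: declare d=80 at depth 0
Step 2: declare e=(read d)=80 at depth 0
Visible at query point: d=80 e=80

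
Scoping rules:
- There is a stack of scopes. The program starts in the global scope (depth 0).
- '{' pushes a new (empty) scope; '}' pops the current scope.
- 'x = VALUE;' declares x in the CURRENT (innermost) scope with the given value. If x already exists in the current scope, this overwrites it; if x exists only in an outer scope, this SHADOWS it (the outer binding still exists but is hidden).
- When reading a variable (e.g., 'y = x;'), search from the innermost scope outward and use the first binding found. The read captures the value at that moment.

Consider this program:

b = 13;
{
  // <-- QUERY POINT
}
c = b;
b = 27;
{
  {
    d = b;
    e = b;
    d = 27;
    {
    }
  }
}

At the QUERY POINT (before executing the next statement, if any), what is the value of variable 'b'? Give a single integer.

Step 1: declare b=13 at depth 0
Step 2: enter scope (depth=1)
Visible at query point: b=13

Answer: 13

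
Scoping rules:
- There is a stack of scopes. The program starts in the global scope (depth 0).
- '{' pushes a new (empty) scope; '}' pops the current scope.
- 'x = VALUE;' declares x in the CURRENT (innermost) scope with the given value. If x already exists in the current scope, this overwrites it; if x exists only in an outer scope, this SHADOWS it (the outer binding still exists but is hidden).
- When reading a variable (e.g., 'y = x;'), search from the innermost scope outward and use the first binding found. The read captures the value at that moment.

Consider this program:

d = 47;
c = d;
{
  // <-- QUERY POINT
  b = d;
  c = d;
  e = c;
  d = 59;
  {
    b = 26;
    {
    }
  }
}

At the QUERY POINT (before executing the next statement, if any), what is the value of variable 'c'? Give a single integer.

Answer: 47

Derivation:
Step 1: declare d=47 at depth 0
Step 2: declare c=(read d)=47 at depth 0
Step 3: enter scope (depth=1)
Visible at query point: c=47 d=47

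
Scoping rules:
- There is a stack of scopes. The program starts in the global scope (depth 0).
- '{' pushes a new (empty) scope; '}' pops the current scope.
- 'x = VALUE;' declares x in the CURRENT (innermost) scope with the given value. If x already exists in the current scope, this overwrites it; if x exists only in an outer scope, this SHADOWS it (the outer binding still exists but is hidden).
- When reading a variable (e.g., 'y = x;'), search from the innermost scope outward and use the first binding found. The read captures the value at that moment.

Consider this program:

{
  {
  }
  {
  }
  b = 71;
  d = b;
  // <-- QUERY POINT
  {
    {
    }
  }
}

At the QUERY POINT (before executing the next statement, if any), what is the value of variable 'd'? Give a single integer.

Answer: 71

Derivation:
Step 1: enter scope (depth=1)
Step 2: enter scope (depth=2)
Step 3: exit scope (depth=1)
Step 4: enter scope (depth=2)
Step 5: exit scope (depth=1)
Step 6: declare b=71 at depth 1
Step 7: declare d=(read b)=71 at depth 1
Visible at query point: b=71 d=71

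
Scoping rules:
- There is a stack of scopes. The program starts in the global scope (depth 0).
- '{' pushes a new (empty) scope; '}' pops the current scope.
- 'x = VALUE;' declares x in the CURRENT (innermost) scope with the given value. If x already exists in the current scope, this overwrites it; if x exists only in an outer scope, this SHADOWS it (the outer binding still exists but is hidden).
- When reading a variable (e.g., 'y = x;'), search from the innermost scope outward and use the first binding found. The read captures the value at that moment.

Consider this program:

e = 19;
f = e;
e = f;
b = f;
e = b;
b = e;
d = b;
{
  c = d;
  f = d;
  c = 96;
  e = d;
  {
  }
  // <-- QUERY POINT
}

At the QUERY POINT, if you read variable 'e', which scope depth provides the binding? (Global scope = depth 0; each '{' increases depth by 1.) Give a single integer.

Answer: 1

Derivation:
Step 1: declare e=19 at depth 0
Step 2: declare f=(read e)=19 at depth 0
Step 3: declare e=(read f)=19 at depth 0
Step 4: declare b=(read f)=19 at depth 0
Step 5: declare e=(read b)=19 at depth 0
Step 6: declare b=(read e)=19 at depth 0
Step 7: declare d=(read b)=19 at depth 0
Step 8: enter scope (depth=1)
Step 9: declare c=(read d)=19 at depth 1
Step 10: declare f=(read d)=19 at depth 1
Step 11: declare c=96 at depth 1
Step 12: declare e=(read d)=19 at depth 1
Step 13: enter scope (depth=2)
Step 14: exit scope (depth=1)
Visible at query point: b=19 c=96 d=19 e=19 f=19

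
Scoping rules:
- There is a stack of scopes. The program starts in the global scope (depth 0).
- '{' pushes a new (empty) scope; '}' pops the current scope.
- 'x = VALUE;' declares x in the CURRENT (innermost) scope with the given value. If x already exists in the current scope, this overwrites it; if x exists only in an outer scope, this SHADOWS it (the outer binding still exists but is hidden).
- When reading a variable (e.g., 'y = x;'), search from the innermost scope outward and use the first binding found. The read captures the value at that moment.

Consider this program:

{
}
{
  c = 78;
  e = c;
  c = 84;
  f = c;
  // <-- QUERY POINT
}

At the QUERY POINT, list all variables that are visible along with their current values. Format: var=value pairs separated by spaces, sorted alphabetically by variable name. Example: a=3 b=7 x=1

Answer: c=84 e=78 f=84

Derivation:
Step 1: enter scope (depth=1)
Step 2: exit scope (depth=0)
Step 3: enter scope (depth=1)
Step 4: declare c=78 at depth 1
Step 5: declare e=(read c)=78 at depth 1
Step 6: declare c=84 at depth 1
Step 7: declare f=(read c)=84 at depth 1
Visible at query point: c=84 e=78 f=84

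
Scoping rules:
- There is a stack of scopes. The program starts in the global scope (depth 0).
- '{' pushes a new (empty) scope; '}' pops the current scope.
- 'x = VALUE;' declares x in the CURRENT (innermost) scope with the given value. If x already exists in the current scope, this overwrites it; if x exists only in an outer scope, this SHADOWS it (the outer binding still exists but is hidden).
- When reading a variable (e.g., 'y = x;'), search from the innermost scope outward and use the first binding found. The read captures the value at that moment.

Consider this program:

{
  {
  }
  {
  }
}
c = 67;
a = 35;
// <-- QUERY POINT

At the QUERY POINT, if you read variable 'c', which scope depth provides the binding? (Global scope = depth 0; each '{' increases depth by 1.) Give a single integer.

Answer: 0

Derivation:
Step 1: enter scope (depth=1)
Step 2: enter scope (depth=2)
Step 3: exit scope (depth=1)
Step 4: enter scope (depth=2)
Step 5: exit scope (depth=1)
Step 6: exit scope (depth=0)
Step 7: declare c=67 at depth 0
Step 8: declare a=35 at depth 0
Visible at query point: a=35 c=67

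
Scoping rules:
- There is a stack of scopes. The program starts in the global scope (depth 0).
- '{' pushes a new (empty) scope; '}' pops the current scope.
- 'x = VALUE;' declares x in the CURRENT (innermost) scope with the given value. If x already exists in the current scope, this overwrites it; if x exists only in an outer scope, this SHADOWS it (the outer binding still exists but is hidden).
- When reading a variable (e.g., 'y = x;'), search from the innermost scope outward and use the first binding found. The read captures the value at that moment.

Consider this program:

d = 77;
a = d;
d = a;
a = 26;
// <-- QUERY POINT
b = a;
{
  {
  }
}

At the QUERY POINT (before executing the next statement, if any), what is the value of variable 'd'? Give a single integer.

Step 1: declare d=77 at depth 0
Step 2: declare a=(read d)=77 at depth 0
Step 3: declare d=(read a)=77 at depth 0
Step 4: declare a=26 at depth 0
Visible at query point: a=26 d=77

Answer: 77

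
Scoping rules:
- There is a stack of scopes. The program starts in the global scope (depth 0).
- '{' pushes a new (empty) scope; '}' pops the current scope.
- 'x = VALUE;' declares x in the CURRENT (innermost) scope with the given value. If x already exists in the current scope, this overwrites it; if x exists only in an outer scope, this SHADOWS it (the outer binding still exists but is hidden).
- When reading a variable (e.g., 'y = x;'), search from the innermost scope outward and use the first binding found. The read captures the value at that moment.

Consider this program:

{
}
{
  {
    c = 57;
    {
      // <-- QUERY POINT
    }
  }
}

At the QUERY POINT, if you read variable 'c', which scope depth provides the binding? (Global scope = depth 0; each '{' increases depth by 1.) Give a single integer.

Step 1: enter scope (depth=1)
Step 2: exit scope (depth=0)
Step 3: enter scope (depth=1)
Step 4: enter scope (depth=2)
Step 5: declare c=57 at depth 2
Step 6: enter scope (depth=3)
Visible at query point: c=57

Answer: 2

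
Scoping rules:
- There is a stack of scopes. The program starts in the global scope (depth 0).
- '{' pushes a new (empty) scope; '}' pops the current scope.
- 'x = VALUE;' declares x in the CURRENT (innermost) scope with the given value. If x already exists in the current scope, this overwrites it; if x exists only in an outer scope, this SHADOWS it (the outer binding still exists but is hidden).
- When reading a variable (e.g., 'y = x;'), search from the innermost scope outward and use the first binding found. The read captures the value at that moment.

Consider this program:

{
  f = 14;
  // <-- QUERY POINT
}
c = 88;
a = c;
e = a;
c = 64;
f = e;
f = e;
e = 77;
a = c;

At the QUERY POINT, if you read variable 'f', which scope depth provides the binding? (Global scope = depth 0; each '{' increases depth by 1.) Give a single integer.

Step 1: enter scope (depth=1)
Step 2: declare f=14 at depth 1
Visible at query point: f=14

Answer: 1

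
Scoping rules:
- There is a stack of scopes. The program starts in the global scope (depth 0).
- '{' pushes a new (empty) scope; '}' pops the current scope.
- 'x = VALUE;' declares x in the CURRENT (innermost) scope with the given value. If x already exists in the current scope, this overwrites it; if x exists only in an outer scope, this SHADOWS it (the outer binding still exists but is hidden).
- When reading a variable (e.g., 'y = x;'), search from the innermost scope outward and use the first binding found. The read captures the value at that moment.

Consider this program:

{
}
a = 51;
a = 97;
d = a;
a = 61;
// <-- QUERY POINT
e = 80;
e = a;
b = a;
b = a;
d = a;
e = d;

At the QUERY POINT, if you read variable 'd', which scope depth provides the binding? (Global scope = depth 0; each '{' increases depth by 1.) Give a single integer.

Answer: 0

Derivation:
Step 1: enter scope (depth=1)
Step 2: exit scope (depth=0)
Step 3: declare a=51 at depth 0
Step 4: declare a=97 at depth 0
Step 5: declare d=(read a)=97 at depth 0
Step 6: declare a=61 at depth 0
Visible at query point: a=61 d=97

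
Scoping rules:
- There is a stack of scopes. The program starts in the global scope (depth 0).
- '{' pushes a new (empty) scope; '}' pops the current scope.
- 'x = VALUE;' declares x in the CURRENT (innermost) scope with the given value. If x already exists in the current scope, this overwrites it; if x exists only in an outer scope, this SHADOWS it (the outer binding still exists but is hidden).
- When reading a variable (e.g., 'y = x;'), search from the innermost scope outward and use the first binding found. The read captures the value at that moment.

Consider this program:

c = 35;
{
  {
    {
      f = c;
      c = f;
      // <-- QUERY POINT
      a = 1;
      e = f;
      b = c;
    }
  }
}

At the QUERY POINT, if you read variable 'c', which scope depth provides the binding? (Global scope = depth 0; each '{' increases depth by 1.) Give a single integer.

Answer: 3

Derivation:
Step 1: declare c=35 at depth 0
Step 2: enter scope (depth=1)
Step 3: enter scope (depth=2)
Step 4: enter scope (depth=3)
Step 5: declare f=(read c)=35 at depth 3
Step 6: declare c=(read f)=35 at depth 3
Visible at query point: c=35 f=35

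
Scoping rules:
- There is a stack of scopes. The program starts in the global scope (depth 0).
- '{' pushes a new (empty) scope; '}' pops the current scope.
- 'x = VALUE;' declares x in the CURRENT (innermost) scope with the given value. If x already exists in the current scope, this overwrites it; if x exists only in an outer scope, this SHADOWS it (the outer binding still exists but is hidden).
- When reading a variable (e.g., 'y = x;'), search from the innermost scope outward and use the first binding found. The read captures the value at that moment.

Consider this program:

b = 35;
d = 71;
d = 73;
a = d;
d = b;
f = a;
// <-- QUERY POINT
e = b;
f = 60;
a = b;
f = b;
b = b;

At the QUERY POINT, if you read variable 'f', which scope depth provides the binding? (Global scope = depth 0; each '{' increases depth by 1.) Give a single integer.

Step 1: declare b=35 at depth 0
Step 2: declare d=71 at depth 0
Step 3: declare d=73 at depth 0
Step 4: declare a=(read d)=73 at depth 0
Step 5: declare d=(read b)=35 at depth 0
Step 6: declare f=(read a)=73 at depth 0
Visible at query point: a=73 b=35 d=35 f=73

Answer: 0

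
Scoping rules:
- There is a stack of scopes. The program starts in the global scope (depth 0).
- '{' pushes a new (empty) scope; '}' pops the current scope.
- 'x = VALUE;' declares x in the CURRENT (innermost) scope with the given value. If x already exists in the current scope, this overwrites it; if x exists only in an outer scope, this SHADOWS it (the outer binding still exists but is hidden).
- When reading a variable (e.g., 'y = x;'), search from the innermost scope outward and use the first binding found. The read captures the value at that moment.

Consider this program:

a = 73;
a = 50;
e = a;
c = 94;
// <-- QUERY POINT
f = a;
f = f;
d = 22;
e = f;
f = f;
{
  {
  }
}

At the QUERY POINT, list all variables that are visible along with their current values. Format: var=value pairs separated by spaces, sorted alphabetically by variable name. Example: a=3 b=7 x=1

Step 1: declare a=73 at depth 0
Step 2: declare a=50 at depth 0
Step 3: declare e=(read a)=50 at depth 0
Step 4: declare c=94 at depth 0
Visible at query point: a=50 c=94 e=50

Answer: a=50 c=94 e=50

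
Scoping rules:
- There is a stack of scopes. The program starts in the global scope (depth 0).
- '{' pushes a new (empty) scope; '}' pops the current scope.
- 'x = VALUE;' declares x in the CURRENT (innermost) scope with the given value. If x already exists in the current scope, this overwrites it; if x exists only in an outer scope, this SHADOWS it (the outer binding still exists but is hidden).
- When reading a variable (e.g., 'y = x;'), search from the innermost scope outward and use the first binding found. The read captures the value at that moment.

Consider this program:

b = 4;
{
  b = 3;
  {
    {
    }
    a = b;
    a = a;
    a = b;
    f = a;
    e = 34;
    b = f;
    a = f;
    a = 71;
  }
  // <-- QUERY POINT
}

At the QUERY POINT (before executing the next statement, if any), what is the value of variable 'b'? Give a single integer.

Step 1: declare b=4 at depth 0
Step 2: enter scope (depth=1)
Step 3: declare b=3 at depth 1
Step 4: enter scope (depth=2)
Step 5: enter scope (depth=3)
Step 6: exit scope (depth=2)
Step 7: declare a=(read b)=3 at depth 2
Step 8: declare a=(read a)=3 at depth 2
Step 9: declare a=(read b)=3 at depth 2
Step 10: declare f=(read a)=3 at depth 2
Step 11: declare e=34 at depth 2
Step 12: declare b=(read f)=3 at depth 2
Step 13: declare a=(read f)=3 at depth 2
Step 14: declare a=71 at depth 2
Step 15: exit scope (depth=1)
Visible at query point: b=3

Answer: 3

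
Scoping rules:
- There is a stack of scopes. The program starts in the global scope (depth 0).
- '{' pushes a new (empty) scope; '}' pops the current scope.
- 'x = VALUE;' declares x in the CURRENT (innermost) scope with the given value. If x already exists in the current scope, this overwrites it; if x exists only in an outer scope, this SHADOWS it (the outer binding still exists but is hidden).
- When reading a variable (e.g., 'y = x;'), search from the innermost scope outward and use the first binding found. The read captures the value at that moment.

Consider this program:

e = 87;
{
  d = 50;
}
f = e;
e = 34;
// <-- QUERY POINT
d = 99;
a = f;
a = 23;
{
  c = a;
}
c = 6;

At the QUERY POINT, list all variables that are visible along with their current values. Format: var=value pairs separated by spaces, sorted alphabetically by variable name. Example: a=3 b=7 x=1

Answer: e=34 f=87

Derivation:
Step 1: declare e=87 at depth 0
Step 2: enter scope (depth=1)
Step 3: declare d=50 at depth 1
Step 4: exit scope (depth=0)
Step 5: declare f=(read e)=87 at depth 0
Step 6: declare e=34 at depth 0
Visible at query point: e=34 f=87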